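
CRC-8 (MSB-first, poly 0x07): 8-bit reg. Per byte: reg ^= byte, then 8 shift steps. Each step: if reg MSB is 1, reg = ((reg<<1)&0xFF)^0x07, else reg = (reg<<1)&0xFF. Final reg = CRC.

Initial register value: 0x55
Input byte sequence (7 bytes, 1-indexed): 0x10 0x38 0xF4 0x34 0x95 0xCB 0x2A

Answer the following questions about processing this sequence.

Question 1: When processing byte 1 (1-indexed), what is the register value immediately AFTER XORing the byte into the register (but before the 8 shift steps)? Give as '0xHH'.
Register before byte 1: 0x55
Byte 1: 0x10
0x55 XOR 0x10 = 0x45

Answer: 0x45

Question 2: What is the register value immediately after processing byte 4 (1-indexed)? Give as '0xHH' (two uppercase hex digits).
Answer: 0xA9

Derivation:
After byte 1 (0x10): reg=0xDC
After byte 2 (0x38): reg=0xB2
After byte 3 (0xF4): reg=0xD5
After byte 4 (0x34): reg=0xA9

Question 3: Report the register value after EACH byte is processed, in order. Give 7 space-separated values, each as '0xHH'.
0xDC 0xB2 0xD5 0xA9 0xB4 0x7A 0xB7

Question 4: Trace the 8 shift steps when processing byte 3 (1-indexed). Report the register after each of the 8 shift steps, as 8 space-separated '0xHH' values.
Answer: 0x8C 0x1F 0x3E 0x7C 0xF8 0xF7 0xE9 0xD5

Derivation:
After byte 1 (0x10): reg=0xDC
After byte 2 (0x38): reg=0xB2
Register before byte 3: 0xB2
After XOR with byte 0xF4: 0x46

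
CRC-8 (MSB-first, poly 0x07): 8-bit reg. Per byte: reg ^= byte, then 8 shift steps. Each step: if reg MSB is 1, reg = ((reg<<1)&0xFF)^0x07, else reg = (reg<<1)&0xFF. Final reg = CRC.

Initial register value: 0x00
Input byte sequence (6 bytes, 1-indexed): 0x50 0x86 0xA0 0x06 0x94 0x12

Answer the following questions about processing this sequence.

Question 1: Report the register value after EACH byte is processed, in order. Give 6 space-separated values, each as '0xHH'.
0xB7 0x97 0x85 0x80 0x6C 0x7D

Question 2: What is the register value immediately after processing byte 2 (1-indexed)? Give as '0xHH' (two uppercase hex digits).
After byte 1 (0x50): reg=0xB7
After byte 2 (0x86): reg=0x97

Answer: 0x97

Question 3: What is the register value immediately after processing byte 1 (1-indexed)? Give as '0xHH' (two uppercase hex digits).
Answer: 0xB7

Derivation:
After byte 1 (0x50): reg=0xB7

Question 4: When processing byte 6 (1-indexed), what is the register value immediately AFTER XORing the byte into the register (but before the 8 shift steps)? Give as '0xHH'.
Answer: 0x7E

Derivation:
Register before byte 6: 0x6C
Byte 6: 0x12
0x6C XOR 0x12 = 0x7E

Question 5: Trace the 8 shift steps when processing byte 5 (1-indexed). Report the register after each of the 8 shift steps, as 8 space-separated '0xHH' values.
After byte 1 (0x50): reg=0xB7
After byte 2 (0x86): reg=0x97
After byte 3 (0xA0): reg=0x85
After byte 4 (0x06): reg=0x80
Register before byte 5: 0x80
After XOR with byte 0x94: 0x14

Answer: 0x28 0x50 0xA0 0x47 0x8E 0x1B 0x36 0x6C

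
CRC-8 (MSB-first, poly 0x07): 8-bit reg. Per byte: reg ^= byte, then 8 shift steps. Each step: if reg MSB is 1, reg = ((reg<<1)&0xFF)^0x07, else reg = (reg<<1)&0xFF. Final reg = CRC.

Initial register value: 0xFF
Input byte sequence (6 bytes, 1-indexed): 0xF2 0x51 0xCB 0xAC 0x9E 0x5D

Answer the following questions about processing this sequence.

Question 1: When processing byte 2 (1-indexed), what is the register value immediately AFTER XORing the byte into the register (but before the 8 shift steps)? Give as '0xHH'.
Register before byte 2: 0x23
Byte 2: 0x51
0x23 XOR 0x51 = 0x72

Answer: 0x72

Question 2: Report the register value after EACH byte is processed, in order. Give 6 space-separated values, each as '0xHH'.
0x23 0x59 0xF7 0x86 0x48 0x6B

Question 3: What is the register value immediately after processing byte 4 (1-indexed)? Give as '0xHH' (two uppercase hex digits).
Answer: 0x86

Derivation:
After byte 1 (0xF2): reg=0x23
After byte 2 (0x51): reg=0x59
After byte 3 (0xCB): reg=0xF7
After byte 4 (0xAC): reg=0x86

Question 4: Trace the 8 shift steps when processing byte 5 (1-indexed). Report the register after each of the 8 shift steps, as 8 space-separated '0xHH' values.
Answer: 0x30 0x60 0xC0 0x87 0x09 0x12 0x24 0x48

Derivation:
After byte 1 (0xF2): reg=0x23
After byte 2 (0x51): reg=0x59
After byte 3 (0xCB): reg=0xF7
After byte 4 (0xAC): reg=0x86
Register before byte 5: 0x86
After XOR with byte 0x9E: 0x18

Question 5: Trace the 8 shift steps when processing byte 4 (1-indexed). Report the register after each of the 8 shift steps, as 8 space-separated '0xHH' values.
After byte 1 (0xF2): reg=0x23
After byte 2 (0x51): reg=0x59
After byte 3 (0xCB): reg=0xF7
Register before byte 4: 0xF7
After XOR with byte 0xAC: 0x5B

Answer: 0xB6 0x6B 0xD6 0xAB 0x51 0xA2 0x43 0x86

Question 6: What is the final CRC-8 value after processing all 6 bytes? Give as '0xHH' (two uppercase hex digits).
Answer: 0x6B

Derivation:
After byte 1 (0xF2): reg=0x23
After byte 2 (0x51): reg=0x59
After byte 3 (0xCB): reg=0xF7
After byte 4 (0xAC): reg=0x86
After byte 5 (0x9E): reg=0x48
After byte 6 (0x5D): reg=0x6B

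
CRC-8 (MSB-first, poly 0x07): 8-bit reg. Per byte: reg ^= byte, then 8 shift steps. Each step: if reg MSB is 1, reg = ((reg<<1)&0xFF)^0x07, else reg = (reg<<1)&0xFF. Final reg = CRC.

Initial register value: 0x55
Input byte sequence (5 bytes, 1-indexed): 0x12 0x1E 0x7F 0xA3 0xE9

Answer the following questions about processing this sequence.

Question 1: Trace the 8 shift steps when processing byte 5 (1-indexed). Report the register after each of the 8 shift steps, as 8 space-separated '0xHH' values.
Answer: 0x39 0x72 0xE4 0xCF 0x99 0x35 0x6A 0xD4

Derivation:
After byte 1 (0x12): reg=0xD2
After byte 2 (0x1E): reg=0x6A
After byte 3 (0x7F): reg=0x6B
After byte 4 (0xA3): reg=0x76
Register before byte 5: 0x76
After XOR with byte 0xE9: 0x9F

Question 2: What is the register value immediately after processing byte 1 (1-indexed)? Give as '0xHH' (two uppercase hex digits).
Answer: 0xD2

Derivation:
After byte 1 (0x12): reg=0xD2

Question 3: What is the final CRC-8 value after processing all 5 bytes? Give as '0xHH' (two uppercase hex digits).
Answer: 0xD4

Derivation:
After byte 1 (0x12): reg=0xD2
After byte 2 (0x1E): reg=0x6A
After byte 3 (0x7F): reg=0x6B
After byte 4 (0xA3): reg=0x76
After byte 5 (0xE9): reg=0xD4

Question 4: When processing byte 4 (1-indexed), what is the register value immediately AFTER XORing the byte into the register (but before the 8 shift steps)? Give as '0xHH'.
Register before byte 4: 0x6B
Byte 4: 0xA3
0x6B XOR 0xA3 = 0xC8

Answer: 0xC8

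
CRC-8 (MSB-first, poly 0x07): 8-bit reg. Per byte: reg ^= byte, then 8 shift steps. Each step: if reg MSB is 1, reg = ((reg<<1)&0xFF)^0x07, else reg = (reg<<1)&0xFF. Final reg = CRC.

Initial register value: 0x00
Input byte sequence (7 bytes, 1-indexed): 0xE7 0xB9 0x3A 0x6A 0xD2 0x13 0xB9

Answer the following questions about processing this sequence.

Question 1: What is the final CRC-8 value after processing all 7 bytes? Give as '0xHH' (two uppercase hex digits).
Answer: 0xA7

Derivation:
After byte 1 (0xE7): reg=0xBB
After byte 2 (0xB9): reg=0x0E
After byte 3 (0x3A): reg=0x8C
After byte 4 (0x6A): reg=0xBC
After byte 5 (0xD2): reg=0x0D
After byte 6 (0x13): reg=0x5A
After byte 7 (0xB9): reg=0xA7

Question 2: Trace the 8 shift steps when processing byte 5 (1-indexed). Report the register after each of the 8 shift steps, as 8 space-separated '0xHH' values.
Answer: 0xDC 0xBF 0x79 0xF2 0xE3 0xC1 0x85 0x0D

Derivation:
After byte 1 (0xE7): reg=0xBB
After byte 2 (0xB9): reg=0x0E
After byte 3 (0x3A): reg=0x8C
After byte 4 (0x6A): reg=0xBC
Register before byte 5: 0xBC
After XOR with byte 0xD2: 0x6E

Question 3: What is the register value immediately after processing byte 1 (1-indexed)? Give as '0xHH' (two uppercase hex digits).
Answer: 0xBB

Derivation:
After byte 1 (0xE7): reg=0xBB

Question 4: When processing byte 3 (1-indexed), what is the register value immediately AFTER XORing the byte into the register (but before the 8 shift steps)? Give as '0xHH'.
Answer: 0x34

Derivation:
Register before byte 3: 0x0E
Byte 3: 0x3A
0x0E XOR 0x3A = 0x34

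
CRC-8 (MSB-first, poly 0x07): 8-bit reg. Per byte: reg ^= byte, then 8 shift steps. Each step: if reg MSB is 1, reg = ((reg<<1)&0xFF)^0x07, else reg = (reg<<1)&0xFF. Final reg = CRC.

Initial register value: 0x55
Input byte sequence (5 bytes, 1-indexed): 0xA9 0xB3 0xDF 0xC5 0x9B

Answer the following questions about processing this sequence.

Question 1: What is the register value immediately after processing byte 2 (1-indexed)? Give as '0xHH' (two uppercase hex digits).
After byte 1 (0xA9): reg=0xFA
After byte 2 (0xB3): reg=0xF8

Answer: 0xF8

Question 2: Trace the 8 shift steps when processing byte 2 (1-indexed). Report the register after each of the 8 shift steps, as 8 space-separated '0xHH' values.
Answer: 0x92 0x23 0x46 0x8C 0x1F 0x3E 0x7C 0xF8

Derivation:
After byte 1 (0xA9): reg=0xFA
Register before byte 2: 0xFA
After XOR with byte 0xB3: 0x49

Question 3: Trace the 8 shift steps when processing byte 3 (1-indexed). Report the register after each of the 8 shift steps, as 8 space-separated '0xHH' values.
Answer: 0x4E 0x9C 0x3F 0x7E 0xFC 0xFF 0xF9 0xF5

Derivation:
After byte 1 (0xA9): reg=0xFA
After byte 2 (0xB3): reg=0xF8
Register before byte 3: 0xF8
After XOR with byte 0xDF: 0x27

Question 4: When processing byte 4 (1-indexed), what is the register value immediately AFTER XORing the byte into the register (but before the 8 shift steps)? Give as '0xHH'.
Register before byte 4: 0xF5
Byte 4: 0xC5
0xF5 XOR 0xC5 = 0x30

Answer: 0x30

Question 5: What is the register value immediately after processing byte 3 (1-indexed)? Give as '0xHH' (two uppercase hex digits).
Answer: 0xF5

Derivation:
After byte 1 (0xA9): reg=0xFA
After byte 2 (0xB3): reg=0xF8
After byte 3 (0xDF): reg=0xF5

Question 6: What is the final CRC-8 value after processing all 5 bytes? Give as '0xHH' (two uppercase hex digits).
After byte 1 (0xA9): reg=0xFA
After byte 2 (0xB3): reg=0xF8
After byte 3 (0xDF): reg=0xF5
After byte 4 (0xC5): reg=0x90
After byte 5 (0x9B): reg=0x31

Answer: 0x31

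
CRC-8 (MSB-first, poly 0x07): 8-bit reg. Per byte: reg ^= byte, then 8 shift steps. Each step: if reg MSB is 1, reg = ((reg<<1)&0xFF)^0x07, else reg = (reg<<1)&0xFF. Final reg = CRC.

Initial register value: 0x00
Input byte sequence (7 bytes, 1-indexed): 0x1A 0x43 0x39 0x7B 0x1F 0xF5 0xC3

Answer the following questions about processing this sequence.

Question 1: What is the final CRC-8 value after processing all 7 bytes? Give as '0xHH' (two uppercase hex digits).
Answer: 0xEF

Derivation:
After byte 1 (0x1A): reg=0x46
After byte 2 (0x43): reg=0x1B
After byte 3 (0x39): reg=0xEE
After byte 4 (0x7B): reg=0xE2
After byte 5 (0x1F): reg=0xFD
After byte 6 (0xF5): reg=0x38
After byte 7 (0xC3): reg=0xEF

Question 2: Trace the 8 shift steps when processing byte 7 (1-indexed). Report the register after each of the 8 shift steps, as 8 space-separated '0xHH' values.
After byte 1 (0x1A): reg=0x46
After byte 2 (0x43): reg=0x1B
After byte 3 (0x39): reg=0xEE
After byte 4 (0x7B): reg=0xE2
After byte 5 (0x1F): reg=0xFD
After byte 6 (0xF5): reg=0x38
Register before byte 7: 0x38
After XOR with byte 0xC3: 0xFB

Answer: 0xF1 0xE5 0xCD 0x9D 0x3D 0x7A 0xF4 0xEF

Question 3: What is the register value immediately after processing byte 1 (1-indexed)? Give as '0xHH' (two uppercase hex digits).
After byte 1 (0x1A): reg=0x46

Answer: 0x46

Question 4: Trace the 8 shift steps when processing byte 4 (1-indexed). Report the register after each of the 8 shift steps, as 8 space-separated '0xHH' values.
After byte 1 (0x1A): reg=0x46
After byte 2 (0x43): reg=0x1B
After byte 3 (0x39): reg=0xEE
Register before byte 4: 0xEE
After XOR with byte 0x7B: 0x95

Answer: 0x2D 0x5A 0xB4 0x6F 0xDE 0xBB 0x71 0xE2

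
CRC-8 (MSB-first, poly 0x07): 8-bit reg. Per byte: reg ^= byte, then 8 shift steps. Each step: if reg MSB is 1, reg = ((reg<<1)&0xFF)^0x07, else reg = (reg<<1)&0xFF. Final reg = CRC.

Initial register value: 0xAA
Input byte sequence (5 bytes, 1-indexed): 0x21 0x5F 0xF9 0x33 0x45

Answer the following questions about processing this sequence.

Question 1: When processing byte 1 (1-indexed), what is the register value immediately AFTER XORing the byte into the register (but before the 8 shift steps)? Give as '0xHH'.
Answer: 0x8B

Derivation:
Register before byte 1: 0xAA
Byte 1: 0x21
0xAA XOR 0x21 = 0x8B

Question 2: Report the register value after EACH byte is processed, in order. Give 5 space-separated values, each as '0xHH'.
0xB8 0xBB 0xC9 0xE8 0x4A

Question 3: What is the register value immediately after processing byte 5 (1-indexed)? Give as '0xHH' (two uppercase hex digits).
After byte 1 (0x21): reg=0xB8
After byte 2 (0x5F): reg=0xBB
After byte 3 (0xF9): reg=0xC9
After byte 4 (0x33): reg=0xE8
After byte 5 (0x45): reg=0x4A

Answer: 0x4A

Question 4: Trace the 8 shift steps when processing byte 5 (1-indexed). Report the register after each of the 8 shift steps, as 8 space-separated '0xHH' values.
After byte 1 (0x21): reg=0xB8
After byte 2 (0x5F): reg=0xBB
After byte 3 (0xF9): reg=0xC9
After byte 4 (0x33): reg=0xE8
Register before byte 5: 0xE8
After XOR with byte 0x45: 0xAD

Answer: 0x5D 0xBA 0x73 0xE6 0xCB 0x91 0x25 0x4A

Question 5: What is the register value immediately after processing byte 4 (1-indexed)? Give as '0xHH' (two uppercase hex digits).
After byte 1 (0x21): reg=0xB8
After byte 2 (0x5F): reg=0xBB
After byte 3 (0xF9): reg=0xC9
After byte 4 (0x33): reg=0xE8

Answer: 0xE8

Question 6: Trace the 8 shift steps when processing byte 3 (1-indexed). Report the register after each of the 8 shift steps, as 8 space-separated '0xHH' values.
Answer: 0x84 0x0F 0x1E 0x3C 0x78 0xF0 0xE7 0xC9

Derivation:
After byte 1 (0x21): reg=0xB8
After byte 2 (0x5F): reg=0xBB
Register before byte 3: 0xBB
After XOR with byte 0xF9: 0x42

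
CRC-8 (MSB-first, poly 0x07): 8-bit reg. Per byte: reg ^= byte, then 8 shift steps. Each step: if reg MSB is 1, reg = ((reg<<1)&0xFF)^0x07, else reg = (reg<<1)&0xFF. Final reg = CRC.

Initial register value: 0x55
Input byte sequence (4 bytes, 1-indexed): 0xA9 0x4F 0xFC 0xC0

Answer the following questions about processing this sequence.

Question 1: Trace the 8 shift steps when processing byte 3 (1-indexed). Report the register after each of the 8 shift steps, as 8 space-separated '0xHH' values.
After byte 1 (0xA9): reg=0xFA
After byte 2 (0x4F): reg=0x02
Register before byte 3: 0x02
After XOR with byte 0xFC: 0xFE

Answer: 0xFB 0xF1 0xE5 0xCD 0x9D 0x3D 0x7A 0xF4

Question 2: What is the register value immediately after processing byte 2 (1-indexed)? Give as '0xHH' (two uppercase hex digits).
After byte 1 (0xA9): reg=0xFA
After byte 2 (0x4F): reg=0x02

Answer: 0x02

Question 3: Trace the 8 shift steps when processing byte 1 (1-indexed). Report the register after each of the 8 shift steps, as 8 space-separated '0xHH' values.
Register before byte 1: 0x55
After XOR with byte 0xA9: 0xFC

Answer: 0xFF 0xF9 0xF5 0xED 0xDD 0xBD 0x7D 0xFA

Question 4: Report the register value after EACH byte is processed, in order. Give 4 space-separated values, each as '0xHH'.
0xFA 0x02 0xF4 0x8C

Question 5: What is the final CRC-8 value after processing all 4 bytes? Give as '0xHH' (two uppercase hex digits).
Answer: 0x8C

Derivation:
After byte 1 (0xA9): reg=0xFA
After byte 2 (0x4F): reg=0x02
After byte 3 (0xFC): reg=0xF4
After byte 4 (0xC0): reg=0x8C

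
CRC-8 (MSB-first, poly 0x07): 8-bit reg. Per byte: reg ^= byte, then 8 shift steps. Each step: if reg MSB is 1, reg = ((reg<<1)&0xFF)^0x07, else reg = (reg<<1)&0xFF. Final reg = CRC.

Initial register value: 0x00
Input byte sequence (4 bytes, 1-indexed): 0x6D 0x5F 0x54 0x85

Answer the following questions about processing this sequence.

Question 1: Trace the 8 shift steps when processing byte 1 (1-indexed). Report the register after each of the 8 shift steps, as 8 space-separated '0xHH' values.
Register before byte 1: 0x00
After XOR with byte 0x6D: 0x6D

Answer: 0xDA 0xB3 0x61 0xC2 0x83 0x01 0x02 0x04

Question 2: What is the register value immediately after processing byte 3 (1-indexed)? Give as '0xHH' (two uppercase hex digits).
After byte 1 (0x6D): reg=0x04
After byte 2 (0x5F): reg=0x86
After byte 3 (0x54): reg=0x30

Answer: 0x30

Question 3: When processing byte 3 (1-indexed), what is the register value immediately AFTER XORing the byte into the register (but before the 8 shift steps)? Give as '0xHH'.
Answer: 0xD2

Derivation:
Register before byte 3: 0x86
Byte 3: 0x54
0x86 XOR 0x54 = 0xD2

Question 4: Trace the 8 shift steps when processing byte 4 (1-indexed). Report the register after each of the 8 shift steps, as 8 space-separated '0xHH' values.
Answer: 0x6D 0xDA 0xB3 0x61 0xC2 0x83 0x01 0x02

Derivation:
After byte 1 (0x6D): reg=0x04
After byte 2 (0x5F): reg=0x86
After byte 3 (0x54): reg=0x30
Register before byte 4: 0x30
After XOR with byte 0x85: 0xB5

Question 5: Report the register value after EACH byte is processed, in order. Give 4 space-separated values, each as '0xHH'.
0x04 0x86 0x30 0x02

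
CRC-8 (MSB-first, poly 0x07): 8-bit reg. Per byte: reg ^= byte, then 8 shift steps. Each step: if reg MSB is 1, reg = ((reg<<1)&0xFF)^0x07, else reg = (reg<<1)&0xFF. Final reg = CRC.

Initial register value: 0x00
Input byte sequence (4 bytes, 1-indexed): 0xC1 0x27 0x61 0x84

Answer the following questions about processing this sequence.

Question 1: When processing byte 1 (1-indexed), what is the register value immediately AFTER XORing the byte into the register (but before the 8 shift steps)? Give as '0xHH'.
Answer: 0xC1

Derivation:
Register before byte 1: 0x00
Byte 1: 0xC1
0x00 XOR 0xC1 = 0xC1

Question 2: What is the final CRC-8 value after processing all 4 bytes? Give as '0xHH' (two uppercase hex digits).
After byte 1 (0xC1): reg=0x49
After byte 2 (0x27): reg=0x0D
After byte 3 (0x61): reg=0x03
After byte 4 (0x84): reg=0x9C

Answer: 0x9C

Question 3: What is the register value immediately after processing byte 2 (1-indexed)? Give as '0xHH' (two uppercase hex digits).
Answer: 0x0D

Derivation:
After byte 1 (0xC1): reg=0x49
After byte 2 (0x27): reg=0x0D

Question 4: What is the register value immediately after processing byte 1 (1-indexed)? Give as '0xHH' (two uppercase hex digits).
After byte 1 (0xC1): reg=0x49

Answer: 0x49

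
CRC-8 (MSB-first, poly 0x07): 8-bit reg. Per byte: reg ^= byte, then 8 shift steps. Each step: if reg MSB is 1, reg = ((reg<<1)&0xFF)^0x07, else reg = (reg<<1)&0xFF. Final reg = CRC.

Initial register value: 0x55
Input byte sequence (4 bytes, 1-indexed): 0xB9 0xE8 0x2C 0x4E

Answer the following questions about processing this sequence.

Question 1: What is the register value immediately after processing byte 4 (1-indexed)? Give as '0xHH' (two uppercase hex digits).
After byte 1 (0xB9): reg=0x8A
After byte 2 (0xE8): reg=0x29
After byte 3 (0x2C): reg=0x1B
After byte 4 (0x4E): reg=0xAC

Answer: 0xAC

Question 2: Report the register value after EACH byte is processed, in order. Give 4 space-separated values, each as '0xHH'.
0x8A 0x29 0x1B 0xAC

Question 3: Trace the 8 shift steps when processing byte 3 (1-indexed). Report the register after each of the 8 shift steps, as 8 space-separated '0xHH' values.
After byte 1 (0xB9): reg=0x8A
After byte 2 (0xE8): reg=0x29
Register before byte 3: 0x29
After XOR with byte 0x2C: 0x05

Answer: 0x0A 0x14 0x28 0x50 0xA0 0x47 0x8E 0x1B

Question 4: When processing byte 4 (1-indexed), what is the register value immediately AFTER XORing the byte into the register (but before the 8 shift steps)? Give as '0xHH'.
Answer: 0x55

Derivation:
Register before byte 4: 0x1B
Byte 4: 0x4E
0x1B XOR 0x4E = 0x55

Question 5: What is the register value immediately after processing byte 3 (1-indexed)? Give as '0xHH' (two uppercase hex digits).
Answer: 0x1B

Derivation:
After byte 1 (0xB9): reg=0x8A
After byte 2 (0xE8): reg=0x29
After byte 3 (0x2C): reg=0x1B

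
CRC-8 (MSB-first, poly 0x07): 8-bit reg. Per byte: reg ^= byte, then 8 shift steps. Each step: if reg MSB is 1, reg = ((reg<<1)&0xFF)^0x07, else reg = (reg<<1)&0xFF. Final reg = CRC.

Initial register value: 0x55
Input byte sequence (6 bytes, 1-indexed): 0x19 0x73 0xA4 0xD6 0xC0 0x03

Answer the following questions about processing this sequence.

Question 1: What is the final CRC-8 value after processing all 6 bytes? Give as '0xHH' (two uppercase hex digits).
Answer: 0xB4

Derivation:
After byte 1 (0x19): reg=0xE3
After byte 2 (0x73): reg=0xF9
After byte 3 (0xA4): reg=0x94
After byte 4 (0xD6): reg=0xC9
After byte 5 (0xC0): reg=0x3F
After byte 6 (0x03): reg=0xB4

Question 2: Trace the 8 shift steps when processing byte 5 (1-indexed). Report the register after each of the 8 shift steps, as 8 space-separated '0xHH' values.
Answer: 0x12 0x24 0x48 0x90 0x27 0x4E 0x9C 0x3F

Derivation:
After byte 1 (0x19): reg=0xE3
After byte 2 (0x73): reg=0xF9
After byte 3 (0xA4): reg=0x94
After byte 4 (0xD6): reg=0xC9
Register before byte 5: 0xC9
After XOR with byte 0xC0: 0x09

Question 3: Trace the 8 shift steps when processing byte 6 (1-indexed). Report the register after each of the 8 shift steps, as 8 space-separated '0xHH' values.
Answer: 0x78 0xF0 0xE7 0xC9 0x95 0x2D 0x5A 0xB4

Derivation:
After byte 1 (0x19): reg=0xE3
After byte 2 (0x73): reg=0xF9
After byte 3 (0xA4): reg=0x94
After byte 4 (0xD6): reg=0xC9
After byte 5 (0xC0): reg=0x3F
Register before byte 6: 0x3F
After XOR with byte 0x03: 0x3C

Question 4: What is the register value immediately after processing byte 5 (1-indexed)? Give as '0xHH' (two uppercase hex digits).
Answer: 0x3F

Derivation:
After byte 1 (0x19): reg=0xE3
After byte 2 (0x73): reg=0xF9
After byte 3 (0xA4): reg=0x94
After byte 4 (0xD6): reg=0xC9
After byte 5 (0xC0): reg=0x3F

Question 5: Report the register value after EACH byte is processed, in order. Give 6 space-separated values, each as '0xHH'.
0xE3 0xF9 0x94 0xC9 0x3F 0xB4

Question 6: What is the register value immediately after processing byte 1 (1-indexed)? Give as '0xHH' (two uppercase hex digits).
After byte 1 (0x19): reg=0xE3

Answer: 0xE3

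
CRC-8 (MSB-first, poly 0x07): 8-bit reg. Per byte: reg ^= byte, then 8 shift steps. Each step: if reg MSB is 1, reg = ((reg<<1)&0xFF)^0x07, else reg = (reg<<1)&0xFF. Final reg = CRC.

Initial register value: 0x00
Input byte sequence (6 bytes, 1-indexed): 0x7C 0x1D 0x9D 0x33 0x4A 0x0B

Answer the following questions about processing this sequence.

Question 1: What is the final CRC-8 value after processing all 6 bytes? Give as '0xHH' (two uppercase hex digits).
After byte 1 (0x7C): reg=0x73
After byte 2 (0x1D): reg=0x0D
After byte 3 (0x9D): reg=0xF9
After byte 4 (0x33): reg=0x78
After byte 5 (0x4A): reg=0x9E
After byte 6 (0x0B): reg=0xE2

Answer: 0xE2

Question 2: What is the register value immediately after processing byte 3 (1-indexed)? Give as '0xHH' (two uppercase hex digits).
After byte 1 (0x7C): reg=0x73
After byte 2 (0x1D): reg=0x0D
After byte 3 (0x9D): reg=0xF9

Answer: 0xF9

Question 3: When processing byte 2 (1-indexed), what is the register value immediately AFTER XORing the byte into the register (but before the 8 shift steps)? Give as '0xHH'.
Answer: 0x6E

Derivation:
Register before byte 2: 0x73
Byte 2: 0x1D
0x73 XOR 0x1D = 0x6E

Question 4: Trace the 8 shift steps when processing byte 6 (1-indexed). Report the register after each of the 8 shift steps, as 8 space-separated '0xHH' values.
After byte 1 (0x7C): reg=0x73
After byte 2 (0x1D): reg=0x0D
After byte 3 (0x9D): reg=0xF9
After byte 4 (0x33): reg=0x78
After byte 5 (0x4A): reg=0x9E
Register before byte 6: 0x9E
After XOR with byte 0x0B: 0x95

Answer: 0x2D 0x5A 0xB4 0x6F 0xDE 0xBB 0x71 0xE2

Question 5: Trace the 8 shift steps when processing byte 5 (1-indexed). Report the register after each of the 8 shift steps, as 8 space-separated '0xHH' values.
After byte 1 (0x7C): reg=0x73
After byte 2 (0x1D): reg=0x0D
After byte 3 (0x9D): reg=0xF9
After byte 4 (0x33): reg=0x78
Register before byte 5: 0x78
After XOR with byte 0x4A: 0x32

Answer: 0x64 0xC8 0x97 0x29 0x52 0xA4 0x4F 0x9E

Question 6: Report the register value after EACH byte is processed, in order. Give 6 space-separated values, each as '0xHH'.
0x73 0x0D 0xF9 0x78 0x9E 0xE2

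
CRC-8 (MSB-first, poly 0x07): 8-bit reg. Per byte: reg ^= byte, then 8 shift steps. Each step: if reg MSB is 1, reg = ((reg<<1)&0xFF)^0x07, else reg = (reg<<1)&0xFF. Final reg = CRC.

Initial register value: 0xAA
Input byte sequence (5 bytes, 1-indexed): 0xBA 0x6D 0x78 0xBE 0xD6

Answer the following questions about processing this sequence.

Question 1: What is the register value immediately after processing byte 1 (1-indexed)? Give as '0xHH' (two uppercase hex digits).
After byte 1 (0xBA): reg=0x70

Answer: 0x70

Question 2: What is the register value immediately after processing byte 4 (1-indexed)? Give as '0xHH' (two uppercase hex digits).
Answer: 0x0A

Derivation:
After byte 1 (0xBA): reg=0x70
After byte 2 (0x6D): reg=0x53
After byte 3 (0x78): reg=0xD1
After byte 4 (0xBE): reg=0x0A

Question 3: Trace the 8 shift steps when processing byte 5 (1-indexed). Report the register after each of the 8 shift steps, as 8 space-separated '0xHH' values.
Answer: 0xBF 0x79 0xF2 0xE3 0xC1 0x85 0x0D 0x1A

Derivation:
After byte 1 (0xBA): reg=0x70
After byte 2 (0x6D): reg=0x53
After byte 3 (0x78): reg=0xD1
After byte 4 (0xBE): reg=0x0A
Register before byte 5: 0x0A
After XOR with byte 0xD6: 0xDC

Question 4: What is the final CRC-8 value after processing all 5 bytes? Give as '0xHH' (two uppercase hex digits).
Answer: 0x1A

Derivation:
After byte 1 (0xBA): reg=0x70
After byte 2 (0x6D): reg=0x53
After byte 3 (0x78): reg=0xD1
After byte 4 (0xBE): reg=0x0A
After byte 5 (0xD6): reg=0x1A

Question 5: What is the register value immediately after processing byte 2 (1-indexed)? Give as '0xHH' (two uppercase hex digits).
After byte 1 (0xBA): reg=0x70
After byte 2 (0x6D): reg=0x53

Answer: 0x53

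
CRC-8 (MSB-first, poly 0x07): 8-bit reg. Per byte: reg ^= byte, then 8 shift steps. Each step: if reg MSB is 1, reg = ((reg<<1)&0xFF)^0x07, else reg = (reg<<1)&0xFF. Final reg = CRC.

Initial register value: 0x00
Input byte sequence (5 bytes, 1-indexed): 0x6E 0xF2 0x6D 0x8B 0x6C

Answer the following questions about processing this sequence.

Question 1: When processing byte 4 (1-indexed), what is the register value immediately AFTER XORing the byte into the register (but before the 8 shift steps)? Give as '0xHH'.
Answer: 0x58

Derivation:
Register before byte 4: 0xD3
Byte 4: 0x8B
0xD3 XOR 0x8B = 0x58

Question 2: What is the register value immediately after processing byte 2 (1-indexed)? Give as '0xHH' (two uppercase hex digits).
Answer: 0xF3

Derivation:
After byte 1 (0x6E): reg=0x0D
After byte 2 (0xF2): reg=0xF3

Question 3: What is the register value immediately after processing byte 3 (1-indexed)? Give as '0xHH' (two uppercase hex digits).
After byte 1 (0x6E): reg=0x0D
After byte 2 (0xF2): reg=0xF3
After byte 3 (0x6D): reg=0xD3

Answer: 0xD3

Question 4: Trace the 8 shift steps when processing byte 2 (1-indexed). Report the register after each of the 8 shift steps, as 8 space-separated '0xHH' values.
Answer: 0xF9 0xF5 0xED 0xDD 0xBD 0x7D 0xFA 0xF3

Derivation:
After byte 1 (0x6E): reg=0x0D
Register before byte 2: 0x0D
After XOR with byte 0xF2: 0xFF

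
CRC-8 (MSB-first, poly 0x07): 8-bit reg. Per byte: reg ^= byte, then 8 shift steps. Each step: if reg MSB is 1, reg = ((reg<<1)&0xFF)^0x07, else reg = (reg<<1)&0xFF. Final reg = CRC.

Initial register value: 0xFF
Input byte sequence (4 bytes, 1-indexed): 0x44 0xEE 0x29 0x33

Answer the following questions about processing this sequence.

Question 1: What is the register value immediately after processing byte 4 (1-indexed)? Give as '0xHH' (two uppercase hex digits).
After byte 1 (0x44): reg=0x28
After byte 2 (0xEE): reg=0x5C
After byte 3 (0x29): reg=0x4C
After byte 4 (0x33): reg=0x7A

Answer: 0x7A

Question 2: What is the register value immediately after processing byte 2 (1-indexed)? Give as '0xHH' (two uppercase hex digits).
After byte 1 (0x44): reg=0x28
After byte 2 (0xEE): reg=0x5C

Answer: 0x5C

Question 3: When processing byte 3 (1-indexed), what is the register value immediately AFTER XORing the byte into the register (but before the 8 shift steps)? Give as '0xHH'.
Answer: 0x75

Derivation:
Register before byte 3: 0x5C
Byte 3: 0x29
0x5C XOR 0x29 = 0x75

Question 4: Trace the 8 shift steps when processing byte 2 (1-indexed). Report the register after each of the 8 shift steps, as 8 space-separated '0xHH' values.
After byte 1 (0x44): reg=0x28
Register before byte 2: 0x28
After XOR with byte 0xEE: 0xC6

Answer: 0x8B 0x11 0x22 0x44 0x88 0x17 0x2E 0x5C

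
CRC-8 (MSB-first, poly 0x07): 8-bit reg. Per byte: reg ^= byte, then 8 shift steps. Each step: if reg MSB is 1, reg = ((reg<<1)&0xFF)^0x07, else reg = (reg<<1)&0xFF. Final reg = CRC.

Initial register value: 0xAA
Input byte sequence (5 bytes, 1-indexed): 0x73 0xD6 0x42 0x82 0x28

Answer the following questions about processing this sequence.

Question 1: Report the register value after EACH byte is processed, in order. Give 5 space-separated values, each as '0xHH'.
0x01 0x2B 0x18 0xCF 0xBB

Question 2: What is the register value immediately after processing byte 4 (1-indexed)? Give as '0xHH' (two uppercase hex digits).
After byte 1 (0x73): reg=0x01
After byte 2 (0xD6): reg=0x2B
After byte 3 (0x42): reg=0x18
After byte 4 (0x82): reg=0xCF

Answer: 0xCF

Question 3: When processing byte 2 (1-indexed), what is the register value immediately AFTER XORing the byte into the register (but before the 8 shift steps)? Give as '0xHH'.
Register before byte 2: 0x01
Byte 2: 0xD6
0x01 XOR 0xD6 = 0xD7

Answer: 0xD7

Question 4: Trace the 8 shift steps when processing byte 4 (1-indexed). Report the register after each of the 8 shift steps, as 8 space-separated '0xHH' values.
After byte 1 (0x73): reg=0x01
After byte 2 (0xD6): reg=0x2B
After byte 3 (0x42): reg=0x18
Register before byte 4: 0x18
After XOR with byte 0x82: 0x9A

Answer: 0x33 0x66 0xCC 0x9F 0x39 0x72 0xE4 0xCF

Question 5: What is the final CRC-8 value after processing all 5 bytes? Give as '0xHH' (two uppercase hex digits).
Answer: 0xBB

Derivation:
After byte 1 (0x73): reg=0x01
After byte 2 (0xD6): reg=0x2B
After byte 3 (0x42): reg=0x18
After byte 4 (0x82): reg=0xCF
After byte 5 (0x28): reg=0xBB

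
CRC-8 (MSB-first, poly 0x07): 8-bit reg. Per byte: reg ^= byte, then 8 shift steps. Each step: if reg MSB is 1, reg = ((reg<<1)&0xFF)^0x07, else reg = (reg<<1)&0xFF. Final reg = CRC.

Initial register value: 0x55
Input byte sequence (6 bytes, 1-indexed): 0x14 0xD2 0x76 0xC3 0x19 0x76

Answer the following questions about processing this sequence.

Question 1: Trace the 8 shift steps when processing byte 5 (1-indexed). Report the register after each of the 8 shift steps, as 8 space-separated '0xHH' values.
After byte 1 (0x14): reg=0xC0
After byte 2 (0xD2): reg=0x7E
After byte 3 (0x76): reg=0x38
After byte 4 (0xC3): reg=0xEF
Register before byte 5: 0xEF
After XOR with byte 0x19: 0xF6

Answer: 0xEB 0xD1 0xA5 0x4D 0x9A 0x33 0x66 0xCC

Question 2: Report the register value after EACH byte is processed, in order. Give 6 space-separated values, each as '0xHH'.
0xC0 0x7E 0x38 0xEF 0xCC 0x2F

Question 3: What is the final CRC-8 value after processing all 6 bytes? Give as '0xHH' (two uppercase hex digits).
Answer: 0x2F

Derivation:
After byte 1 (0x14): reg=0xC0
After byte 2 (0xD2): reg=0x7E
After byte 3 (0x76): reg=0x38
After byte 4 (0xC3): reg=0xEF
After byte 5 (0x19): reg=0xCC
After byte 6 (0x76): reg=0x2F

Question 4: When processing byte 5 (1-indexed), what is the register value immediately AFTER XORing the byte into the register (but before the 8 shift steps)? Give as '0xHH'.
Register before byte 5: 0xEF
Byte 5: 0x19
0xEF XOR 0x19 = 0xF6

Answer: 0xF6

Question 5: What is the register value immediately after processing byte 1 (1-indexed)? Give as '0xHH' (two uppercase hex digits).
Answer: 0xC0

Derivation:
After byte 1 (0x14): reg=0xC0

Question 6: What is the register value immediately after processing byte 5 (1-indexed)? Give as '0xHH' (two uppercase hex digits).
Answer: 0xCC

Derivation:
After byte 1 (0x14): reg=0xC0
After byte 2 (0xD2): reg=0x7E
After byte 3 (0x76): reg=0x38
After byte 4 (0xC3): reg=0xEF
After byte 5 (0x19): reg=0xCC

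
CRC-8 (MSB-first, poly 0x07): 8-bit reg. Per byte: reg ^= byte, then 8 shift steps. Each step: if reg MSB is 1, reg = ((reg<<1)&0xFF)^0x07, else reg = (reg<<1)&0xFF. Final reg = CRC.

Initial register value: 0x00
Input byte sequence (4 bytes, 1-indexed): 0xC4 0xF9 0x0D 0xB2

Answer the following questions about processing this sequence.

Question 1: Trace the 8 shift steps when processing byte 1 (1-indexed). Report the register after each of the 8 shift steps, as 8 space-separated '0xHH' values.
Answer: 0x8F 0x19 0x32 0x64 0xC8 0x97 0x29 0x52

Derivation:
Register before byte 1: 0x00
After XOR with byte 0xC4: 0xC4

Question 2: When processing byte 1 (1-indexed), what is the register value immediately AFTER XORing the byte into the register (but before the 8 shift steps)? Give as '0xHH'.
Answer: 0xC4

Derivation:
Register before byte 1: 0x00
Byte 1: 0xC4
0x00 XOR 0xC4 = 0xC4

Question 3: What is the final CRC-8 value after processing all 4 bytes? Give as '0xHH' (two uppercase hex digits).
After byte 1 (0xC4): reg=0x52
After byte 2 (0xF9): reg=0x58
After byte 3 (0x0D): reg=0xAC
After byte 4 (0xB2): reg=0x5A

Answer: 0x5A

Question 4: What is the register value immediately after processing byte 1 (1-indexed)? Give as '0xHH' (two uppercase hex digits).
After byte 1 (0xC4): reg=0x52

Answer: 0x52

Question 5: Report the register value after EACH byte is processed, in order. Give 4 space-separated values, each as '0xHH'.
0x52 0x58 0xAC 0x5A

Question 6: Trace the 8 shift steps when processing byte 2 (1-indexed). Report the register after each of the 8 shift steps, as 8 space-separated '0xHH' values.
Answer: 0x51 0xA2 0x43 0x86 0x0B 0x16 0x2C 0x58

Derivation:
After byte 1 (0xC4): reg=0x52
Register before byte 2: 0x52
After XOR with byte 0xF9: 0xAB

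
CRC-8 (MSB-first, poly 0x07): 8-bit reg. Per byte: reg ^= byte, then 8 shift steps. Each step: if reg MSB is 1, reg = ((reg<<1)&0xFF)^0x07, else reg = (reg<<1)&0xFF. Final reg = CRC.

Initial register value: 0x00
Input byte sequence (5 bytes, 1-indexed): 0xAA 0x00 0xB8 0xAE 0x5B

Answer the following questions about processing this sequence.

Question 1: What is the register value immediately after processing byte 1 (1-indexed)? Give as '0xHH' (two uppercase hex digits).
Answer: 0x5F

Derivation:
After byte 1 (0xAA): reg=0x5F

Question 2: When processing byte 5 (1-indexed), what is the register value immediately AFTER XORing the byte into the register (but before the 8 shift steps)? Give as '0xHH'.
Register before byte 5: 0xC7
Byte 5: 0x5B
0xC7 XOR 0x5B = 0x9C

Answer: 0x9C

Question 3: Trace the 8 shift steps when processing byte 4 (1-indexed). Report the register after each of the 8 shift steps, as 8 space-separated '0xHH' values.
After byte 1 (0xAA): reg=0x5F
After byte 2 (0x00): reg=0x9A
After byte 3 (0xB8): reg=0xEE
Register before byte 4: 0xEE
After XOR with byte 0xAE: 0x40

Answer: 0x80 0x07 0x0E 0x1C 0x38 0x70 0xE0 0xC7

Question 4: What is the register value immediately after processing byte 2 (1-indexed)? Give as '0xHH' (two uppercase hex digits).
Answer: 0x9A

Derivation:
After byte 1 (0xAA): reg=0x5F
After byte 2 (0x00): reg=0x9A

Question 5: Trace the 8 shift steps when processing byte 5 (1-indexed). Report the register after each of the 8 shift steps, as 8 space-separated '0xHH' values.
After byte 1 (0xAA): reg=0x5F
After byte 2 (0x00): reg=0x9A
After byte 3 (0xB8): reg=0xEE
After byte 4 (0xAE): reg=0xC7
Register before byte 5: 0xC7
After XOR with byte 0x5B: 0x9C

Answer: 0x3F 0x7E 0xFC 0xFF 0xF9 0xF5 0xED 0xDD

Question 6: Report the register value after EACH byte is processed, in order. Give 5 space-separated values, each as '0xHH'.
0x5F 0x9A 0xEE 0xC7 0xDD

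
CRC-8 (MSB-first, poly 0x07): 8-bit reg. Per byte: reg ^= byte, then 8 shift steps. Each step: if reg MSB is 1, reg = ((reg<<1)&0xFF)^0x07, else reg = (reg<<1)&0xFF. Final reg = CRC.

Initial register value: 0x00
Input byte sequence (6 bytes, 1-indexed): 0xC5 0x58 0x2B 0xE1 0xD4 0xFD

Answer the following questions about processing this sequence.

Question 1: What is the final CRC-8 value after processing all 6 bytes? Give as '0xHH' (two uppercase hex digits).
After byte 1 (0xC5): reg=0x55
After byte 2 (0x58): reg=0x23
After byte 3 (0x2B): reg=0x38
After byte 4 (0xE1): reg=0x01
After byte 5 (0xD4): reg=0x25
After byte 6 (0xFD): reg=0x06

Answer: 0x06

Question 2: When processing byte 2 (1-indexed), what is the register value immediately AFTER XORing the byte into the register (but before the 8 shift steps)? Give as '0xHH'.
Register before byte 2: 0x55
Byte 2: 0x58
0x55 XOR 0x58 = 0x0D

Answer: 0x0D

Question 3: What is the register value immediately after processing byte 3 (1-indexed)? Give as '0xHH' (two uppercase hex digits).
After byte 1 (0xC5): reg=0x55
After byte 2 (0x58): reg=0x23
After byte 3 (0x2B): reg=0x38

Answer: 0x38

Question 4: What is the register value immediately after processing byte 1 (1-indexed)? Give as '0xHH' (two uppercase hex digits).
After byte 1 (0xC5): reg=0x55

Answer: 0x55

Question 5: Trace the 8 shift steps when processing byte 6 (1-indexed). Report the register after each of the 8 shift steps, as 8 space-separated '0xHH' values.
Answer: 0xB7 0x69 0xD2 0xA3 0x41 0x82 0x03 0x06

Derivation:
After byte 1 (0xC5): reg=0x55
After byte 2 (0x58): reg=0x23
After byte 3 (0x2B): reg=0x38
After byte 4 (0xE1): reg=0x01
After byte 5 (0xD4): reg=0x25
Register before byte 6: 0x25
After XOR with byte 0xFD: 0xD8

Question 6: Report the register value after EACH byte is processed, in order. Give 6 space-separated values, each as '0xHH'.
0x55 0x23 0x38 0x01 0x25 0x06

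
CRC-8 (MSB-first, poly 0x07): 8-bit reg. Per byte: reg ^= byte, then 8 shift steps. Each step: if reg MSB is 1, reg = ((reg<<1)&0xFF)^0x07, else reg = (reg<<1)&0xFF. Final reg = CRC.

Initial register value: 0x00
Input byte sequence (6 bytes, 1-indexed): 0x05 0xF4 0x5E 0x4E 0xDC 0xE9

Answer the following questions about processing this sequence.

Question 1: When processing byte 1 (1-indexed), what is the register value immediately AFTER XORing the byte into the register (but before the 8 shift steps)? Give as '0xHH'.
Answer: 0x05

Derivation:
Register before byte 1: 0x00
Byte 1: 0x05
0x00 XOR 0x05 = 0x05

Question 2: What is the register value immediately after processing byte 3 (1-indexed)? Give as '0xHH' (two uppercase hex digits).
Answer: 0x1D

Derivation:
After byte 1 (0x05): reg=0x1B
After byte 2 (0xF4): reg=0x83
After byte 3 (0x5E): reg=0x1D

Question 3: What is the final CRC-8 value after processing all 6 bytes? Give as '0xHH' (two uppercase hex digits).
After byte 1 (0x05): reg=0x1B
After byte 2 (0xF4): reg=0x83
After byte 3 (0x5E): reg=0x1D
After byte 4 (0x4E): reg=0xBE
After byte 5 (0xDC): reg=0x29
After byte 6 (0xE9): reg=0x4E

Answer: 0x4E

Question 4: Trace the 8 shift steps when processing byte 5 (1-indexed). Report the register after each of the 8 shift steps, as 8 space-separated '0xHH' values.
After byte 1 (0x05): reg=0x1B
After byte 2 (0xF4): reg=0x83
After byte 3 (0x5E): reg=0x1D
After byte 4 (0x4E): reg=0xBE
Register before byte 5: 0xBE
After XOR with byte 0xDC: 0x62

Answer: 0xC4 0x8F 0x19 0x32 0x64 0xC8 0x97 0x29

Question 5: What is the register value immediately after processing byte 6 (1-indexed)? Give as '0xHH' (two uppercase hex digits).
Answer: 0x4E

Derivation:
After byte 1 (0x05): reg=0x1B
After byte 2 (0xF4): reg=0x83
After byte 3 (0x5E): reg=0x1D
After byte 4 (0x4E): reg=0xBE
After byte 5 (0xDC): reg=0x29
After byte 6 (0xE9): reg=0x4E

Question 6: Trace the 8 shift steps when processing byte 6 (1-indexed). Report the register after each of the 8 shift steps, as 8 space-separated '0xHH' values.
After byte 1 (0x05): reg=0x1B
After byte 2 (0xF4): reg=0x83
After byte 3 (0x5E): reg=0x1D
After byte 4 (0x4E): reg=0xBE
After byte 5 (0xDC): reg=0x29
Register before byte 6: 0x29
After XOR with byte 0xE9: 0xC0

Answer: 0x87 0x09 0x12 0x24 0x48 0x90 0x27 0x4E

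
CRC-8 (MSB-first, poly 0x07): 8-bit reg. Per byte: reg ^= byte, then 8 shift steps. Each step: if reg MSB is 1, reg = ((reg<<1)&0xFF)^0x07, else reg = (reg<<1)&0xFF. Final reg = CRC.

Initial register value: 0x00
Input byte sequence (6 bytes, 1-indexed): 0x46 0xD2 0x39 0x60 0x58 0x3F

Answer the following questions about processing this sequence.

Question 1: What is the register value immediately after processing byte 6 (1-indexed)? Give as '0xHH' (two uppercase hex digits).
After byte 1 (0x46): reg=0xD5
After byte 2 (0xD2): reg=0x15
After byte 3 (0x39): reg=0xC4
After byte 4 (0x60): reg=0x75
After byte 5 (0x58): reg=0xC3
After byte 6 (0x3F): reg=0xFA

Answer: 0xFA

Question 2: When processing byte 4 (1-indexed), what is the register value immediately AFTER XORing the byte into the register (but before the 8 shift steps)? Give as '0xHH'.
Answer: 0xA4

Derivation:
Register before byte 4: 0xC4
Byte 4: 0x60
0xC4 XOR 0x60 = 0xA4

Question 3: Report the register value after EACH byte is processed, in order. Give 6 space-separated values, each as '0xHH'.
0xD5 0x15 0xC4 0x75 0xC3 0xFA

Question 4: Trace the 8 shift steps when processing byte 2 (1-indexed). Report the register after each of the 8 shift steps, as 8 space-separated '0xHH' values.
After byte 1 (0x46): reg=0xD5
Register before byte 2: 0xD5
After XOR with byte 0xD2: 0x07

Answer: 0x0E 0x1C 0x38 0x70 0xE0 0xC7 0x89 0x15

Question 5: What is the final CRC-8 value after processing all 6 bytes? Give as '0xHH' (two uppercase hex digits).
Answer: 0xFA

Derivation:
After byte 1 (0x46): reg=0xD5
After byte 2 (0xD2): reg=0x15
After byte 3 (0x39): reg=0xC4
After byte 4 (0x60): reg=0x75
After byte 5 (0x58): reg=0xC3
After byte 6 (0x3F): reg=0xFA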